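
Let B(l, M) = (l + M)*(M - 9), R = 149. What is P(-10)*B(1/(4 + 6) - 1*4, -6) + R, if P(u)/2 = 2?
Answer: 743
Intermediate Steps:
P(u) = 4 (P(u) = 2*2 = 4)
B(l, M) = (-9 + M)*(M + l) (B(l, M) = (M + l)*(-9 + M) = (-9 + M)*(M + l))
P(-10)*B(1/(4 + 6) - 1*4, -6) + R = 4*((-6)² - 9*(-6) - 9*(1/(4 + 6) - 1*4) - 6*(1/(4 + 6) - 1*4)) + 149 = 4*(36 + 54 - 9*(1/10 - 4) - 6*(1/10 - 4)) + 149 = 4*(36 + 54 - 9*(⅒ - 4) - 6*(⅒ - 4)) + 149 = 4*(36 + 54 - 9*(-39/10) - 6*(-39/10)) + 149 = 4*(36 + 54 + 351/10 + 117/5) + 149 = 4*(297/2) + 149 = 594 + 149 = 743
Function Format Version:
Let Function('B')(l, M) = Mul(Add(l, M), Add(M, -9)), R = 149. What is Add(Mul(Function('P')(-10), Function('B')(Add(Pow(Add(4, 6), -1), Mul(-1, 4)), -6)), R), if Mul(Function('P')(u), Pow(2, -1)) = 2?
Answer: 743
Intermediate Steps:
Function('P')(u) = 4 (Function('P')(u) = Mul(2, 2) = 4)
Function('B')(l, M) = Mul(Add(-9, M), Add(M, l)) (Function('B')(l, M) = Mul(Add(M, l), Add(-9, M)) = Mul(Add(-9, M), Add(M, l)))
Add(Mul(Function('P')(-10), Function('B')(Add(Pow(Add(4, 6), -1), Mul(-1, 4)), -6)), R) = Add(Mul(4, Add(Pow(-6, 2), Mul(-9, -6), Mul(-9, Add(Pow(Add(4, 6), -1), Mul(-1, 4))), Mul(-6, Add(Pow(Add(4, 6), -1), Mul(-1, 4))))), 149) = Add(Mul(4, Add(36, 54, Mul(-9, Add(Pow(10, -1), -4)), Mul(-6, Add(Pow(10, -1), -4)))), 149) = Add(Mul(4, Add(36, 54, Mul(-9, Add(Rational(1, 10), -4)), Mul(-6, Add(Rational(1, 10), -4)))), 149) = Add(Mul(4, Add(36, 54, Mul(-9, Rational(-39, 10)), Mul(-6, Rational(-39, 10)))), 149) = Add(Mul(4, Add(36, 54, Rational(351, 10), Rational(117, 5))), 149) = Add(Mul(4, Rational(297, 2)), 149) = Add(594, 149) = 743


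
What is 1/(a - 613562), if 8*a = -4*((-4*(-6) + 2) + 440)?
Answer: -1/613795 ≈ -1.6292e-6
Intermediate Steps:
a = -233 (a = (-4*((-4*(-6) + 2) + 440))/8 = (-4*((24 + 2) + 440))/8 = (-4*(26 + 440))/8 = (-4*466)/8 = (⅛)*(-1864) = -233)
1/(a - 613562) = 1/(-233 - 613562) = 1/(-613795) = -1/613795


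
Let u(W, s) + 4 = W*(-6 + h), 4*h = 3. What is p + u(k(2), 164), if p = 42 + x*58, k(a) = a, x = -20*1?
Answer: -2265/2 ≈ -1132.5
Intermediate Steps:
x = -20
h = ¾ (h = (¼)*3 = ¾ ≈ 0.75000)
u(W, s) = -4 - 21*W/4 (u(W, s) = -4 + W*(-6 + ¾) = -4 + W*(-21/4) = -4 - 21*W/4)
p = -1118 (p = 42 - 20*58 = 42 - 1160 = -1118)
p + u(k(2), 164) = -1118 + (-4 - 21/4*2) = -1118 + (-4 - 21/2) = -1118 - 29/2 = -2265/2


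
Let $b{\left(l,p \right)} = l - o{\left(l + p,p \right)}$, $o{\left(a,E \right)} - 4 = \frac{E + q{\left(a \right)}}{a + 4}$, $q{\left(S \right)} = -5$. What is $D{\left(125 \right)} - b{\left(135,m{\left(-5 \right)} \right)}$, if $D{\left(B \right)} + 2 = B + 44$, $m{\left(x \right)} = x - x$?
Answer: $\frac{4999}{139} \approx 35.964$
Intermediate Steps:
$m{\left(x \right)} = 0$
$o{\left(a,E \right)} = 4 + \frac{-5 + E}{4 + a}$ ($o{\left(a,E \right)} = 4 + \frac{E - 5}{a + 4} = 4 + \frac{-5 + E}{4 + a}$)
$b{\left(l,p \right)} = l - \frac{11 + 4 l + 5 p}{4 + l + p}$ ($b{\left(l,p \right)} = l - \frac{11 + p + 4 \left(l + p\right)}{4 + \left(l + p\right)} = l - \frac{11 + p + \left(4 l + 4 p\right)}{4 + l + p} = l - \frac{11 + 4 l + 5 p}{4 + l + p}$)
$D{\left(B \right)} = 42 + B$ ($D{\left(B \right)} = -2 + \left(B + 44\right) = -2 + \left(44 + B\right) = 42 + B$)
$D{\left(125 \right)} - b{\left(135,m{\left(-5 \right)} \right)} = \left(42 + 125\right) - \frac{-11 + 135^{2} - 0 + 135 \cdot 0}{4 + 135 + 0} = 167 - \frac{-11 + 18225 + 0 + 0}{139} = 167 - \frac{1}{139} \cdot 18214 = 167 - \frac{18214}{139} = \frac{4999}{139}$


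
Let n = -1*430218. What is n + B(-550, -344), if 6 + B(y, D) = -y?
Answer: -429674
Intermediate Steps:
B(y, D) = -6 - y
n = -430218
n + B(-550, -344) = -430218 + (-6 - 1*(-550)) = -430218 + (-6 + 550) = -430218 + 544 = -429674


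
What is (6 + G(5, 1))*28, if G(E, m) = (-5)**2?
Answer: 868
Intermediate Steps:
G(E, m) = 25
(6 + G(5, 1))*28 = (6 + 25)*28 = 31*28 = 868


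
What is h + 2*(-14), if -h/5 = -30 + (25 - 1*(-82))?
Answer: -413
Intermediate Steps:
h = -385 (h = -5*(-30 + (25 - 1*(-82))) = -5*(-30 + (25 + 82)) = -5*(-30 + 107) = -5*77 = -385)
h + 2*(-14) = -385 + 2*(-14) = -385 - 28 = -413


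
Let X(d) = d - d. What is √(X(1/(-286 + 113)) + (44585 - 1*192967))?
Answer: 13*I*√878 ≈ 385.2*I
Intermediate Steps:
X(d) = 0
√(X(1/(-286 + 113)) + (44585 - 1*192967)) = √(0 + (44585 - 1*192967)) = √(0 + (44585 - 192967)) = √(0 - 148382) = √(-148382) = 13*I*√878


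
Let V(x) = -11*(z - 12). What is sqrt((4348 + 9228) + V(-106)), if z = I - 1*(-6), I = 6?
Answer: 2*sqrt(3394) ≈ 116.52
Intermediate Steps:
z = 12 (z = 6 - 1*(-6) = 6 + 6 = 12)
V(x) = 0 (V(x) = -11*(12 - 12) = -11*0 = 0)
sqrt((4348 + 9228) + V(-106)) = sqrt((4348 + 9228) + 0) = sqrt(13576 + 0) = sqrt(13576) = 2*sqrt(3394)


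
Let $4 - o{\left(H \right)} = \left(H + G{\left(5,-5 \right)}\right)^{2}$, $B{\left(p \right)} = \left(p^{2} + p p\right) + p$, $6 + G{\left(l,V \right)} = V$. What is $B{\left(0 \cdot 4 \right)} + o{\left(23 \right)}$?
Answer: $-140$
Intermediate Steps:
$G{\left(l,V \right)} = -6 + V$
$B{\left(p \right)} = p + 2 p^{2}$ ($B{\left(p \right)} = \left(p^{2} + p^{2}\right) + p = 2 p^{2} + p = p + 2 p^{2}$)
$o{\left(H \right)} = 4 - \left(-11 + H\right)^{2}$ ($o{\left(H \right)} = 4 - \left(H - 11\right)^{2} = 4 - \left(-11 + H\right)^{2}$)
$B{\left(0 \cdot 4 \right)} + o{\left(23 \right)} = 0 \cdot 4 \left(1 + 2 \cdot 0 \cdot 4\right) + \left(4 - \left(-11 + 23\right)^{2}\right) = 0 \left(1 + 2 \cdot 0\right) + \left(4 - 12^{2}\right) = 0 \left(1 + 0\right) + \left(4 - 144\right) = 0 \cdot 1 + \left(4 - 144\right) = 0 - 140 = -140$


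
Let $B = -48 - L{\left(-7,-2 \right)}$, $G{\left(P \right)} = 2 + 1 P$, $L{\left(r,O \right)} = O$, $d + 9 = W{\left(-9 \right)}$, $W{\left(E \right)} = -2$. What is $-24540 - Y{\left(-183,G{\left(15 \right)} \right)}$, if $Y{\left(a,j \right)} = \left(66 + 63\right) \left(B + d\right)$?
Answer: $-17187$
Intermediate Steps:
$d = -11$ ($d = -9 - 2 = -11$)
$G{\left(P \right)} = 2 + P$
$B = -46$ ($B = -48 - -2 = -48 + 2 = -46$)
$Y{\left(a,j \right)} = -7353$ ($Y{\left(a,j \right)} = \left(66 + 63\right) \left(-46 - 11\right) = 129 \left(-57\right) = -7353$)
$-24540 - Y{\left(-183,G{\left(15 \right)} \right)} = -24540 - -7353 = -24540 + 7353 = -17187$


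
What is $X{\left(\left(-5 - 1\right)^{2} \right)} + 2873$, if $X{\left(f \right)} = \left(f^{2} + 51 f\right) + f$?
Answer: $6041$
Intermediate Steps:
$X{\left(f \right)} = f^{2} + 52 f$
$X{\left(\left(-5 - 1\right)^{2} \right)} + 2873 = \left(-5 - 1\right)^{2} \left(52 + \left(-5 - 1\right)^{2}\right) + 2873 = \left(-6\right)^{2} \left(52 + \left(-6\right)^{2}\right) + 2873 = 36 \left(52 + 36\right) + 2873 = 36 \cdot 88 + 2873 = 3168 + 2873 = 6041$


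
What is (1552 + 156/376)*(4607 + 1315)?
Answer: 9193401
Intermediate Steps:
(1552 + 156/376)*(4607 + 1315) = (1552 + 156*(1/376))*5922 = (1552 + 39/94)*5922 = (145927/94)*5922 = 9193401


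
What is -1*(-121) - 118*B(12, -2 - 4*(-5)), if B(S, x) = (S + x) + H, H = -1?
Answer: -3301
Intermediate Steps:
B(S, x) = -1 + S + x (B(S, x) = (S + x) - 1 = -1 + S + x)
-1*(-121) - 118*B(12, -2 - 4*(-5)) = -1*(-121) - 118*(-1 + 12 + (-2 - 4*(-5))) = 121 - 118*(-1 + 12 + (-2 + 20)) = 121 - 118*(-1 + 12 + 18) = 121 - 118*29 = 121 - 3422 = -3301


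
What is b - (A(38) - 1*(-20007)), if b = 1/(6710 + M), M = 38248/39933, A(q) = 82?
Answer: -5383624512409/267988678 ≈ -20089.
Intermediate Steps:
M = 38248/39933 (M = 38248*(1/39933) = 38248/39933 ≈ 0.95780)
b = 39933/267988678 (b = 1/(6710 + 38248/39933) = 1/(267988678/39933) = 39933/267988678 ≈ 0.00014901)
b - (A(38) - 1*(-20007)) = 39933/267988678 - (82 - 1*(-20007)) = 39933/267988678 - (82 + 20007) = 39933/267988678 - 1*20089 = 39933/267988678 - 20089 = -5383624512409/267988678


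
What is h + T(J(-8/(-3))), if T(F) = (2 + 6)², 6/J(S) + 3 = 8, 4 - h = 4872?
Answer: -4804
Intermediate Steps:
h = -4868 (h = 4 - 1*4872 = 4 - 4872 = -4868)
J(S) = 6/5 (J(S) = 6/(-3 + 8) = 6/5)
T(F) = 64 (T(F) = 8² = 64)
h + T(J(-8/(-3))) = -4868 + 64 = -4804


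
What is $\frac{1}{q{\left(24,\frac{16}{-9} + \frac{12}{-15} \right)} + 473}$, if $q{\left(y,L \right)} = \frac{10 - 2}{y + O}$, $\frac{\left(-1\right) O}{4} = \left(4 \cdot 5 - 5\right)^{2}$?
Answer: $\frac{219}{103585} \approx 0.0021142$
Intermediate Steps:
$O = -900$ ($O = - 4 \left(4 \cdot 5 - 5\right)^{2} = - 4 \left(20 - 5\right)^{2} = - 4 \cdot 15^{2} = \left(-4\right) 225 = -900$)
$q{\left(y,L \right)} = \frac{8}{-900 + y}$ ($q{\left(y,L \right)} = \frac{10 - 2}{y - 900} = \frac{8}{-900 + y}$)
$\frac{1}{q{\left(24,\frac{16}{-9} + \frac{12}{-15} \right)} + 473} = \frac{1}{\frac{8}{-900 + 24} + 473} = \frac{1}{\frac{8}{-876} + 473} = \frac{1}{8 \left(- \frac{1}{876}\right) + 473} = \frac{1}{- \frac{2}{219} + 473} = \frac{1}{\frac{103585}{219}} = \frac{219}{103585}$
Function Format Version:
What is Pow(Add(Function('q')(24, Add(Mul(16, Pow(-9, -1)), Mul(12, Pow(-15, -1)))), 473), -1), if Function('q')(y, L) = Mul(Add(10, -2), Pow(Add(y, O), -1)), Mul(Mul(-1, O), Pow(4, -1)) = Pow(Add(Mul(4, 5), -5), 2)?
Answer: Rational(219, 103585) ≈ 0.0021142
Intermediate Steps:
O = -900 (O = Mul(-4, Pow(Add(Mul(4, 5), -5), 2)) = Mul(-4, Pow(Add(20, -5), 2)) = Mul(-4, Pow(15, 2)) = Mul(-4, 225) = -900)
Function('q')(y, L) = Mul(8, Pow(Add(-900, y), -1)) (Function('q')(y, L) = Mul(Add(10, -2), Pow(Add(y, -900), -1)) = Mul(8, Pow(Add(-900, y), -1)))
Pow(Add(Function('q')(24, Add(Mul(16, Pow(-9, -1)), Mul(12, Pow(-15, -1)))), 473), -1) = Pow(Add(Mul(8, Pow(Add(-900, 24), -1)), 473), -1) = Pow(Add(Mul(8, Pow(-876, -1)), 473), -1) = Pow(Add(Mul(8, Rational(-1, 876)), 473), -1) = Pow(Add(Rational(-2, 219), 473), -1) = Pow(Rational(103585, 219), -1) = Rational(219, 103585)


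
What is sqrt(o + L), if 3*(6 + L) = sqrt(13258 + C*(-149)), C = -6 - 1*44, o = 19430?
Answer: sqrt(174816 + 6*sqrt(5177))/3 ≈ 139.54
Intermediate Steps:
C = -50 (C = -6 - 44 = -50)
L = -6 + 2*sqrt(5177)/3 (L = -6 + sqrt(13258 - 50*(-149))/3 = -6 + sqrt(13258 + 7450)/3 = -6 + sqrt(20708)/3 = -6 + (2*sqrt(5177))/3 = -6 + 2*sqrt(5177)/3 ≈ 41.968)
sqrt(o + L) = sqrt(19430 + (-6 + 2*sqrt(5177)/3)) = sqrt(19424 + 2*sqrt(5177)/3)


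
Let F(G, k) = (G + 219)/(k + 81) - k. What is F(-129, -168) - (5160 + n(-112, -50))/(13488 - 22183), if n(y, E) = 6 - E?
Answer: 42252454/252155 ≈ 167.57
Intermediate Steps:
F(G, k) = -k + (219 + G)/(81 + k) (F(G, k) = (219 + G)/(81 + k) - k = -k + (219 + G)/(81 + k))
F(-129, -168) - (5160 + n(-112, -50))/(13488 - 22183) = (219 - 129 - 1*(-168)² - 81*(-168))/(81 - 168) - (5160 + (6 - 1*(-50)))/(13488 - 22183) = (219 - 129 - 1*28224 + 13608)/(-87) - (5160 + (6 + 50))/(-8695) = -(219 - 129 - 28224 + 13608)/87 - (5160 + 56)*(-1)/8695 = -1/87*(-14526) - 5216*(-1)/8695 = 4842/29 - 1*(-5216/8695) = 4842/29 + 5216/8695 = 42252454/252155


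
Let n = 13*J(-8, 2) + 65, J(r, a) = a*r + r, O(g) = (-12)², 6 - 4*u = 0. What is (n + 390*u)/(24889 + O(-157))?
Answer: 338/25033 ≈ 0.013502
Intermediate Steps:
u = 3/2 (u = 3/2 - ¼*0 = 3/2 + 0 = 3/2 ≈ 1.5000)
O(g) = 144
J(r, a) = r + a*r
n = -247 (n = 13*(-8*(1 + 2)) + 65 = 13*(-8*3) + 65 = 13*(-24) + 65 = -312 + 65 = -247)
(n + 390*u)/(24889 + O(-157)) = (-247 + 390*(3/2))/(24889 + 144) = (-247 + 585)/25033 = 338*(1/25033) = 338/25033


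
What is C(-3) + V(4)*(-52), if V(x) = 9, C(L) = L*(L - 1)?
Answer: -456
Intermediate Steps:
C(L) = L*(-1 + L)
C(-3) + V(4)*(-52) = -3*(-1 - 3) + 9*(-52) = -3*(-4) - 468 = 12 - 468 = -456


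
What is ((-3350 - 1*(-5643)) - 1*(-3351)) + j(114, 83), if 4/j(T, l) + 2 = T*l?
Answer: 13348061/2365 ≈ 5644.0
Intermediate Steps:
j(T, l) = 4/(-2 + T*l)
((-3350 - 1*(-5643)) - 1*(-3351)) + j(114, 83) = ((-3350 - 1*(-5643)) - 1*(-3351)) + 4/(-2 + 114*83) = ((-3350 + 5643) + 3351) + 4/(-2 + 9462) = (2293 + 3351) + 4/9460 = 5644 + 4*(1/9460) = 5644 + 1/2365 = 13348061/2365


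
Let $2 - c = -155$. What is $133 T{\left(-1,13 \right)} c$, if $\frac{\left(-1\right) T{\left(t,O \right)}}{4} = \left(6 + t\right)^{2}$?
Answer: $-2088100$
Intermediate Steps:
$c = 157$ ($c = 2 - -155 = 2 + 155 = 157$)
$T{\left(t,O \right)} = - 4 \left(6 + t\right)^{2}$
$133 T{\left(-1,13 \right)} c = 133 \left(- 4 \left(6 - 1\right)^{2}\right) 157 = 133 \left(- 4 \cdot 5^{2}\right) 157 = 133 \left(\left(-4\right) 25\right) 157 = 133 \left(-100\right) 157 = \left(-13300\right) 157 = -2088100$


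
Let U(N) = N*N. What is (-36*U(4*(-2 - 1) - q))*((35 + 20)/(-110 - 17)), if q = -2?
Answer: 198000/127 ≈ 1559.1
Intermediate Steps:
U(N) = N²
(-36*U(4*(-2 - 1) - q))*((35 + 20)/(-110 - 17)) = (-36*(4*(-2 - 1) - 1*(-2))²)*((35 + 20)/(-110 - 17)) = (-36*(4*(-3) + 2)²)*(55/(-127)) = (-36*(-12 + 2)²)*(55*(-1/127)) = -36*(-10)²*(-55/127) = -36*100*(-55/127) = -3600*(-55/127) = 198000/127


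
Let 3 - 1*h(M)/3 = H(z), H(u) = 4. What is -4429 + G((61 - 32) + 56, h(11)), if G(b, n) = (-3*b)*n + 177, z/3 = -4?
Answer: -3487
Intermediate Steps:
z = -12 (z = 3*(-4) = -12)
h(M) = -3 (h(M) = 9 - 3*4 = 9 - 12 = -3)
G(b, n) = 177 - 3*b*n (G(b, n) = -3*b*n + 177 = 177 - 3*b*n)
-4429 + G((61 - 32) + 56, h(11)) = -4429 + (177 - 3*((61 - 32) + 56)*(-3)) = -4429 + (177 - 3*(29 + 56)*(-3)) = -4429 + (177 - 3*85*(-3)) = -4429 + (177 + 765) = -4429 + 942 = -3487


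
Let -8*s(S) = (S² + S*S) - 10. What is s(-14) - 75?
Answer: -491/4 ≈ -122.75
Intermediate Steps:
s(S) = 5/4 - S²/4 (s(S) = -((S² + S*S) - 10)/8 = -((S² + S²) - 10)/8 = -(2*S² - 10)/8 = -(-10 + 2*S²)/8 = 5/4 - S²/4)
s(-14) - 75 = (5/4 - ¼*(-14)²) - 75 = (5/4 - ¼*196) - 75 = (5/4 - 49) - 75 = -191/4 - 75 = -491/4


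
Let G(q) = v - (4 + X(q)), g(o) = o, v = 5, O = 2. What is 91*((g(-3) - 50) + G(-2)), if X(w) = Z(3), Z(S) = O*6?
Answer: -5824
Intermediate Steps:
Z(S) = 12 (Z(S) = 2*6 = 12)
X(w) = 12
G(q) = -11 (G(q) = 5 - (4 + 12) = 5 - 1*16 = 5 - 16 = -11)
91*((g(-3) - 50) + G(-2)) = 91*((-3 - 50) - 11) = 91*(-53 - 11) = 91*(-64) = -5824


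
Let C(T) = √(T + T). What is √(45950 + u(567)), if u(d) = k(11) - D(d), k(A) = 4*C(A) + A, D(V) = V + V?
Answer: √(44827 + 4*√22) ≈ 211.77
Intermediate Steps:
D(V) = 2*V
C(T) = √2*√T (C(T) = √(2*T) = √2*√T)
k(A) = A + 4*√2*√A (k(A) = 4*(√2*√A) + A = 4*√2*√A + A = A + 4*√2*√A)
u(d) = 11 - 2*d + 4*√22 (u(d) = (11 + 4*√2*√11) - 2*d = (11 + 4*√22) - 2*d = 11 - 2*d + 4*√22)
√(45950 + u(567)) = √(45950 + (11 - 2*567 + 4*√22)) = √(45950 + (11 - 1134 + 4*√22)) = √(45950 + (-1123 + 4*√22)) = √(44827 + 4*√22)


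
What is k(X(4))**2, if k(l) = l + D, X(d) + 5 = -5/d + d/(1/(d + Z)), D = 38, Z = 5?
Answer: 73441/16 ≈ 4590.1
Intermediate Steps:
X(d) = -5 - 5/d + d*(5 + d) (X(d) = -5 + (-5/d + d/(1/(d + 5))) = -5 + (-5/d + d/(1/(5 + d))) = -5 + (-5/d + d*(5 + d)) = -5 - 5/d + d*(5 + d))
k(l) = 38 + l (k(l) = l + 38 = 38 + l)
k(X(4))**2 = (38 + (-5 + 4**2 - 5/4 + 5*4))**2 = (38 + (-5 + 16 - 5*1/4 + 20))**2 = (38 + (-5 + 16 - 5/4 + 20))**2 = (38 + 119/4)**2 = (271/4)**2 = 73441/16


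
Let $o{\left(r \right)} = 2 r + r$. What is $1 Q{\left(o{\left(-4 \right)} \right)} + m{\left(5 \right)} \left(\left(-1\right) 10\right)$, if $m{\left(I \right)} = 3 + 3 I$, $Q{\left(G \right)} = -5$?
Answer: $-185$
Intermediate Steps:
$o{\left(r \right)} = 3 r$
$1 Q{\left(o{\left(-4 \right)} \right)} + m{\left(5 \right)} \left(\left(-1\right) 10\right) = 1 \left(-5\right) + \left(3 + 3 \cdot 5\right) \left(\left(-1\right) 10\right) = -5 + \left(3 + 15\right) \left(-10\right) = -5 + 18 \left(-10\right) = -5 - 180 = -185$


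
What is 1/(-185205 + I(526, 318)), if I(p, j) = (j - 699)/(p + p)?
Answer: -1052/194836041 ≈ -5.3994e-6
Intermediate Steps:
I(p, j) = (-699 + j)/(2*p) (I(p, j) = (-699 + j)/((2*p)) = (-699 + j)*(1/(2*p)) = (-699 + j)/(2*p))
1/(-185205 + I(526, 318)) = 1/(-185205 + (1/2)*(-699 + 318)/526) = 1/(-185205 + (1/2)*(1/526)*(-381)) = 1/(-185205 - 381/1052) = 1/(-194836041/1052) = -1052/194836041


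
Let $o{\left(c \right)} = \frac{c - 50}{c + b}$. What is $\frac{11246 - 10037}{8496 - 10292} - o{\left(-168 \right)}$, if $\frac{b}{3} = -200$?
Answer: $- \frac{165005}{172416} \approx -0.95702$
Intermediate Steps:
$b = -600$ ($b = 3 \left(-200\right) = -600$)
$o{\left(c \right)} = \frac{-50 + c}{-600 + c}$ ($o{\left(c \right)} = \frac{c - 50}{c - 600} = \frac{-50 + c}{-600 + c}$)
$\frac{11246 - 10037}{8496 - 10292} - o{\left(-168 \right)} = \frac{11246 - 10037}{8496 - 10292} - \frac{-50 - 168}{-600 - 168} = \frac{1209}{-1796} - \frac{1}{-768} \left(-218\right) = 1209 \left(- \frac{1}{1796}\right) - \left(- \frac{1}{768}\right) \left(-218\right) = - \frac{1209}{1796} - \frac{109}{384} = - \frac{165005}{172416}$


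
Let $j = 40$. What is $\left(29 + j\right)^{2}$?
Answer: $4761$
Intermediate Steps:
$\left(29 + j\right)^{2} = \left(29 + 40\right)^{2} = 69^{2} = 4761$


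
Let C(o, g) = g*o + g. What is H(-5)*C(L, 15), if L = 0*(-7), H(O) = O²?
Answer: 375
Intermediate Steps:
L = 0
C(o, g) = g + g*o
H(-5)*C(L, 15) = (-5)²*(15*(1 + 0)) = 25*(15*1) = 25*15 = 375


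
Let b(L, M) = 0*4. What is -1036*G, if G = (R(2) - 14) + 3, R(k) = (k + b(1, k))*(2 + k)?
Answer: 3108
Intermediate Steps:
b(L, M) = 0
R(k) = k*(2 + k) (R(k) = (k + 0)*(2 + k) = k*(2 + k))
G = -3 (G = (2*(2 + 2) - 14) + 3 = (2*4 - 14) + 3 = (8 - 14) + 3 = -6 + 3 = -3)
-1036*G = -1036*(-3) = 3108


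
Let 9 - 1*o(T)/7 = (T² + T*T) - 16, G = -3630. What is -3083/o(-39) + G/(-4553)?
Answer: 90698869/96154807 ≈ 0.94326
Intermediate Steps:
o(T) = 175 - 14*T² (o(T) = 63 - 7*((T² + T*T) - 16) = 63 - 7*((T² + T²) - 16) = 63 - 7*(2*T² - 16) = 63 - 7*(-16 + 2*T²) = 63 + (112 - 14*T²) = 175 - 14*T²)
-3083/o(-39) + G/(-4553) = -3083/(175 - 14*(-39)²) - 3630/(-4553) = -3083/(175 - 14*1521) - 3630*(-1/4553) = -3083/(175 - 21294) + 3630/4553 = -3083/(-21119) + 3630/4553 = -3083*(-1/21119) + 3630/4553 = 3083/21119 + 3630/4553 = 90698869/96154807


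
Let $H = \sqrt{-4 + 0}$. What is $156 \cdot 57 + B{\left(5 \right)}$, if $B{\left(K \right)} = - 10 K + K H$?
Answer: $8842 + 10 i \approx 8842.0 + 10.0 i$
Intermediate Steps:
$H = 2 i$ ($H = \sqrt{-4} = 2 i \approx 2.0 i$)
$B{\left(K \right)} = - 10 K + 2 i K$ ($B{\left(K \right)} = - 10 K + K 2 i = - 10 K + 2 i K$)
$156 \cdot 57 + B{\left(5 \right)} = 156 \cdot 57 + 2 \cdot 5 \left(-5 + i\right) = 8892 - \left(50 - 10 i\right) = 8842 + 10 i$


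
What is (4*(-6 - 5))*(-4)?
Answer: 176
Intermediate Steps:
(4*(-6 - 5))*(-4) = (4*(-11))*(-4) = -44*(-4) = 176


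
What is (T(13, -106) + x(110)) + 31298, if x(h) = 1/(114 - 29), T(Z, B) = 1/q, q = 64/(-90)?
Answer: 85126767/2720 ≈ 31297.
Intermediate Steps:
q = -32/45 (q = 64*(-1/90) = -32/45 ≈ -0.71111)
T(Z, B) = -45/32 (T(Z, B) = 1/(-32/45) = -45/32)
x(h) = 1/85
(T(13, -106) + x(110)) + 31298 = (-45/32 + 1/85) + 31298 = -3793/2720 + 31298 = 85126767/2720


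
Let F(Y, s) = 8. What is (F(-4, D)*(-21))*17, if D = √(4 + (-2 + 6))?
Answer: -2856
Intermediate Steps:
D = 2*√2 (D = √(4 + 4) = √8 = 2*√2 ≈ 2.8284)
(F(-4, D)*(-21))*17 = (8*(-21))*17 = -168*17 = -2856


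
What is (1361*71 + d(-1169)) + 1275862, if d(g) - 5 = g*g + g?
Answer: 2737890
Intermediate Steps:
d(g) = 5 + g + g**2 (d(g) = 5 + (g*g + g) = 5 + (g**2 + g) = 5 + (g + g**2) = 5 + g + g**2)
(1361*71 + d(-1169)) + 1275862 = (1361*71 + (5 - 1169 + (-1169)**2)) + 1275862 = (96631 + (5 - 1169 + 1366561)) + 1275862 = (96631 + 1365397) + 1275862 = 1462028 + 1275862 = 2737890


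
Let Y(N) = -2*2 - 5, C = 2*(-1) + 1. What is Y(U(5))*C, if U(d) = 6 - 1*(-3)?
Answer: 9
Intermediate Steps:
U(d) = 9 (U(d) = 6 + 3 = 9)
C = -1 (C = -2 + 1 = -1)
Y(N) = -9 (Y(N) = -4 - 5 = -9)
Y(U(5))*C = -9*(-1) = 9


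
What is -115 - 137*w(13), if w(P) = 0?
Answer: -115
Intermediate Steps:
-115 - 137*w(13) = -115 - 137*0 = -115 + 0 = -115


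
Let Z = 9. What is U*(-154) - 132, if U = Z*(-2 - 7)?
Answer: 12342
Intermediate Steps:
U = -81 (U = 9*(-2 - 7) = 9*(-9) = -81)
U*(-154) - 132 = -81*(-154) - 132 = 12474 - 132 = 12342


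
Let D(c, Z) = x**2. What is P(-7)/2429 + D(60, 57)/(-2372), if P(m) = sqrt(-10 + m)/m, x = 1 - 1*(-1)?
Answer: -1/593 - I*sqrt(17)/17003 ≈ -0.0016863 - 0.00024249*I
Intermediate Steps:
x = 2 (x = 1 + 1 = 2)
D(c, Z) = 4 (D(c, Z) = 2**2 = 4)
P(m) = sqrt(-10 + m)/m
P(-7)/2429 + D(60, 57)/(-2372) = (sqrt(-10 - 7)/(-7))/2429 + 4/(-2372) = -I*sqrt(17)/7*(1/2429) + 4*(-1/2372) = -I*sqrt(17)/7*(1/2429) - 1/593 = -I*sqrt(17)/17003 - 1/593 = -1/593 - I*sqrt(17)/17003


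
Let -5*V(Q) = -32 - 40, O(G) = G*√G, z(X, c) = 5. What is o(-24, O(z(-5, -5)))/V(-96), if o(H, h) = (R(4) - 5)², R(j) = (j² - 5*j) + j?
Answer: 125/72 ≈ 1.7361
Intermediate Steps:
R(j) = j² - 4*j
O(G) = G^(3/2)
V(Q) = 72/5 (V(Q) = -(-32 - 40)/5 = -⅕*(-72) = 72/5)
o(H, h) = 25 (o(H, h) = (4*(-4 + 4) - 5)² = (4*0 - 5)² = (0 - 5)² = (-5)² = 25)
o(-24, O(z(-5, -5)))/V(-96) = 25/(72/5) = 25*(5/72) = 125/72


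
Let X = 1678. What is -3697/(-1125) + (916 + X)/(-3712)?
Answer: 5402507/2088000 ≈ 2.5874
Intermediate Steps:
-3697/(-1125) + (916 + X)/(-3712) = -3697/(-1125) + (916 + 1678)/(-3712) = -3697*(-1/1125) + 2594*(-1/3712) = 3697/1125 - 1297/1856 = 5402507/2088000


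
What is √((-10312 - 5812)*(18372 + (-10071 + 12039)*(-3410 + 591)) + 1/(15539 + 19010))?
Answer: √106420018852138274629/34549 ≈ 2.9859e+5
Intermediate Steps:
√((-10312 - 5812)*(18372 + (-10071 + 12039)*(-3410 + 591)) + 1/(15539 + 19010)) = √(-16124*(18372 + 1968*(-2819)) + 1/34549) = √(-16124*(18372 - 5547792) + 1/34549) = √(-16124*(-5529420) + 1/34549) = √(89156368080 + 1/34549) = √(3080263360795921/34549) = √106420018852138274629/34549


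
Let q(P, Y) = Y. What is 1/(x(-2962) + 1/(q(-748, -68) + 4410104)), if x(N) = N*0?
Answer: 4410036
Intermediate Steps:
x(N) = 0
1/(x(-2962) + 1/(q(-748, -68) + 4410104)) = 1/(0 + 1/(-68 + 4410104)) = 1/(0 + 1/4410036) = 1/(1/4410036) = 4410036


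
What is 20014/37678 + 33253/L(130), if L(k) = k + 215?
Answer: 629905682/6499455 ≈ 96.917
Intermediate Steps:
L(k) = 215 + k
20014/37678 + 33253/L(130) = 20014/37678 + 33253/(215 + 130) = 20014*(1/37678) + 33253/345 = 10007/18839 + 33253*(1/345) = 10007/18839 + 33253/345 = 629905682/6499455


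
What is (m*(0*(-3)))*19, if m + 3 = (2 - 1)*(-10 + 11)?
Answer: 0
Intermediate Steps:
m = -2 (m = -3 + (2 - 1)*(-10 + 11) = -3 + 1*1 = -3 + 1 = -2)
(m*(0*(-3)))*19 = -0*(-3)*19 = -2*0*19 = 0*19 = 0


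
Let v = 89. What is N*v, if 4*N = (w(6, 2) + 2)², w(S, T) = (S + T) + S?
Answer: 5696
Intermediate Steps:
w(S, T) = T + 2*S
N = 64 (N = ((2 + 2*6) + 2)²/4 = ((2 + 12) + 2)²/4 = (14 + 2)²/4 = (¼)*16² = (¼)*256 = 64)
N*v = 64*89 = 5696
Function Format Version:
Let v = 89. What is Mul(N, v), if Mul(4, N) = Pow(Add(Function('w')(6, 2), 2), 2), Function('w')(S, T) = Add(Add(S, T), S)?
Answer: 5696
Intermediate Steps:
Function('w')(S, T) = Add(T, Mul(2, S))
N = 64 (N = Mul(Rational(1, 4), Pow(Add(Add(2, Mul(2, 6)), 2), 2)) = Mul(Rational(1, 4), Pow(Add(Add(2, 12), 2), 2)) = Mul(Rational(1, 4), Pow(Add(14, 2), 2)) = Mul(Rational(1, 4), Pow(16, 2)) = Mul(Rational(1, 4), 256) = 64)
Mul(N, v) = Mul(64, 89) = 5696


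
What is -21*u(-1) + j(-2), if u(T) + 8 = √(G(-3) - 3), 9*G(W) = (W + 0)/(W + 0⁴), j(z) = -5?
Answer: 163 - 7*I*√26 ≈ 163.0 - 35.693*I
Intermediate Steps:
G(W) = ⅑ (G(W) = ((W + 0)/(W + 0⁴))/9 = (W/(W + 0))/9 = (W/W)/9 = (⅑)*1 = ⅑)
u(T) = -8 + I*√26/3 (u(T) = -8 + √(⅑ - 3) = -8 + √(-26/9) = -8 + I*√26/3)
-21*u(-1) + j(-2) = -21*(-8 + I*√26/3) - 5 = (168 - 7*I*√26) - 5 = 163 - 7*I*√26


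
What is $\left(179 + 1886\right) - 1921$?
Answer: $144$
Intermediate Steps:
$\left(179 + 1886\right) - 1921 = 2065 - 1921 = 144$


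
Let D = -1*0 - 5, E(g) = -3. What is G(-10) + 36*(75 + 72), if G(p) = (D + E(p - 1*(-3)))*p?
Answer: 5372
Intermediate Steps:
D = -5 (D = 0 - 5 = -5)
G(p) = -8*p (G(p) = (-5 - 3)*p = -8*p)
G(-10) + 36*(75 + 72) = -8*(-10) + 36*(75 + 72) = 80 + 36*147 = 80 + 5292 = 5372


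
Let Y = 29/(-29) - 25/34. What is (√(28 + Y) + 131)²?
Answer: (4454 + √30362)²/1156 ≈ 18530.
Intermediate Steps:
Y = -59/34 (Y = 29*(-1/29) - 25*1/34 = -1 - 25/34 = -59/34 ≈ -1.7353)
(√(28 + Y) + 131)² = (√(28 - 59/34) + 131)² = (√(893/34) + 131)² = (√30362/34 + 131)² = (131 + √30362/34)²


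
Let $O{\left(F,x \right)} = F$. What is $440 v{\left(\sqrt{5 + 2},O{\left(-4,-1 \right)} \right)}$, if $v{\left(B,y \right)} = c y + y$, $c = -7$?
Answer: $10560$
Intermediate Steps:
$v{\left(B,y \right)} = - 6 y$ ($v{\left(B,y \right)} = - 7 y + y = - 6 y$)
$440 v{\left(\sqrt{5 + 2},O{\left(-4,-1 \right)} \right)} = 440 \left(\left(-6\right) \left(-4\right)\right) = 440 \cdot 24 = 10560$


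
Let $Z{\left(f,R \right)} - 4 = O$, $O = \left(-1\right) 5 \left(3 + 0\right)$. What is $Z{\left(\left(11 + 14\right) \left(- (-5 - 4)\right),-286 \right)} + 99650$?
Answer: $99639$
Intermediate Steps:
$O = -15$ ($O = \left(-5\right) 3 = -15$)
$Z{\left(f,R \right)} = -11$ ($Z{\left(f,R \right)} = 4 - 15 = -11$)
$Z{\left(\left(11 + 14\right) \left(- (-5 - 4)\right),-286 \right)} + 99650 = -11 + 99650 = 99639$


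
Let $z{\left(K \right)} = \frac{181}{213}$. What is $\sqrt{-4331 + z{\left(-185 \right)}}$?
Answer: $\frac{i \sqrt{196454586}}{213} \approx 65.804 i$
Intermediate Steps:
$z{\left(K \right)} = \frac{181}{213}$ ($z{\left(K \right)} = 181 \cdot \frac{1}{213} = \frac{181}{213}$)
$\sqrt{-4331 + z{\left(-185 \right)}} = \sqrt{-4331 + \frac{181}{213}} = \sqrt{- \frac{922322}{213}} = \frac{i \sqrt{196454586}}{213}$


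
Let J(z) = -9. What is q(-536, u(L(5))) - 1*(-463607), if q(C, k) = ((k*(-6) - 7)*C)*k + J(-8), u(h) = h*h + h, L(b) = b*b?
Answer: 1361662398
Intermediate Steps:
L(b) = b²
u(h) = h + h² (u(h) = h² + h = h + h²)
q(C, k) = -9 + C*k*(-7 - 6*k) (q(C, k) = ((k*(-6) - 7)*C)*k - 9 = ((-6*k - 7)*C)*k - 9 = ((-7 - 6*k)*C)*k - 9 = (C*(-7 - 6*k))*k - 9 = C*k*(-7 - 6*k) - 9 = -9 + C*k*(-7 - 6*k))
q(-536, u(L(5))) - 1*(-463607) = (-9 - 7*(-536)*5²*(1 + 5²) - 6*(-536)*(5²*(1 + 5²))²) - 1*(-463607) = (-9 - 7*(-536)*25*(1 + 25) - 6*(-536)*(25*(1 + 25))²) + 463607 = (-9 - 7*(-536)*25*26 - 6*(-536)*(25*26)²) + 463607 = (-9 - 7*(-536)*650 - 6*(-536)*650²) + 463607 = (-9 + 2438800 - 6*(-536)*422500) + 463607 = (-9 + 2438800 + 1358760000) + 463607 = 1361198791 + 463607 = 1361662398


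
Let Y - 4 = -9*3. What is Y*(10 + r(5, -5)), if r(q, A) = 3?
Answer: -299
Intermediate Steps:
Y = -23 (Y = 4 - 9*3 = 4 - 27 = -23)
Y*(10 + r(5, -5)) = -23*(10 + 3) = -23*13 = -299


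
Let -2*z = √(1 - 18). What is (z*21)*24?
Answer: -252*I*√17 ≈ -1039.0*I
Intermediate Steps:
z = -I*√17/2 (z = -√(1 - 18)/2 = -I*√17/2 ≈ -2.0616*I)
(z*21)*24 = (-I*√17/2*21)*24 = -21*I*√17/2*24 = -252*I*√17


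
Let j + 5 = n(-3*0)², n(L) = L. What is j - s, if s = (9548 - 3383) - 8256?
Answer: 2086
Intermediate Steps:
j = -5 (j = -5 + (-3*0)² = -5 + 0² = -5 + 0 = -5)
s = -2091 (s = 6165 - 8256 = -2091)
j - s = -5 - 1*(-2091) = -5 + 2091 = 2086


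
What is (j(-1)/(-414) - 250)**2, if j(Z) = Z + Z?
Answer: 2677959001/42849 ≈ 62498.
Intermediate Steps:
j(Z) = 2*Z
(j(-1)/(-414) - 250)**2 = ((2*(-1))/(-414) - 250)**2 = (-2*(-1/414) - 250)**2 = (1/207 - 250)**2 = (-51749/207)**2 = 2677959001/42849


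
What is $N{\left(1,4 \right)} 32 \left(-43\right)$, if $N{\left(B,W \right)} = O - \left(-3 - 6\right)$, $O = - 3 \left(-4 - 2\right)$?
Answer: $-37152$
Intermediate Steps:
$O = 18$ ($O = \left(-3\right) \left(-6\right) = 18$)
$N{\left(B,W \right)} = 27$ ($N{\left(B,W \right)} = 18 - \left(-3 - 6\right) = 18 - -9 = 18 + 9 = 27$)
$N{\left(1,4 \right)} 32 \left(-43\right) = 27 \cdot 32 \left(-43\right) = 864 \left(-43\right) = -37152$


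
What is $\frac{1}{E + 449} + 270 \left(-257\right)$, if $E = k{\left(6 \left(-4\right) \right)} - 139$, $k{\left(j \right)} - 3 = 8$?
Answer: $- \frac{22274189}{321} \approx -69390.0$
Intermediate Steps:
$k{\left(j \right)} = 11$ ($k{\left(j \right)} = 3 + 8 = 11$)
$E = -128$ ($E = 11 - 139 = -128$)
$\frac{1}{E + 449} + 270 \left(-257\right) = \frac{1}{-128 + 449} + 270 \left(-257\right) = \frac{1}{321} - 69390 = - \frac{22274189}{321}$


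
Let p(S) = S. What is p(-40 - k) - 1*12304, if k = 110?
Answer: -12454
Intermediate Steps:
p(-40 - k) - 1*12304 = (-40 - 1*110) - 1*12304 = (-40 - 110) - 12304 = -150 - 12304 = -12454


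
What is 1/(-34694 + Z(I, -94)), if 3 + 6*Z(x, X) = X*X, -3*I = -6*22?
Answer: -6/199331 ≈ -3.0101e-5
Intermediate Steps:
I = 44 (I = -(-2)*22 = -⅓*(-132) = 44)
Z(x, X) = -½ + X²/6 (Z(x, X) = -½ + (X*X)/6 = -½ + X²/6)
1/(-34694 + Z(I, -94)) = 1/(-34694 + (-½ + (⅙)*(-94)²)) = 1/(-34694 + (-½ + (⅙)*8836)) = 1/(-34694 + (-½ + 4418/3)) = 1/(-34694 + 8833/6) = 1/(-199331/6) = -6/199331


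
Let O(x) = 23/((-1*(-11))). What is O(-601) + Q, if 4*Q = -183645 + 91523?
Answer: -506625/22 ≈ -23028.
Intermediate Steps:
Q = -46061/2 (Q = (-183645 + 91523)/4 = (¼)*(-92122) = -46061/2 ≈ -23031.)
O(x) = 23/11
O(-601) + Q = 23/11 - 46061/2 = -506625/22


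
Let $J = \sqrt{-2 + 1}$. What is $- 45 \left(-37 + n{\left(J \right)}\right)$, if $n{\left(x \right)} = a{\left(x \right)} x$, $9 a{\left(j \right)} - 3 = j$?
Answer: $1670 - 15 i \approx 1670.0 - 15.0 i$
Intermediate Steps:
$a{\left(j \right)} = \frac{1}{3} + \frac{j}{9}$
$J = i$ ($J = \sqrt{-1} = i \approx 1.0 i$)
$n{\left(x \right)} = x \left(\frac{1}{3} + \frac{x}{9}\right)$ ($n{\left(x \right)} = \left(\frac{1}{3} + \frac{x}{9}\right) x = x \left(\frac{1}{3} + \frac{x}{9}\right)$)
$- 45 \left(-37 + n{\left(J \right)}\right) = - 45 \left(-37 + \frac{i \left(3 + i\right)}{9}\right) = 1665 - 5 i \left(3 + i\right)$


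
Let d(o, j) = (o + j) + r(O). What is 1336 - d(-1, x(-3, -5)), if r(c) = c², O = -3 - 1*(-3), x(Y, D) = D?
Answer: 1342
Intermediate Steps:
O = 0 (O = -3 + 3 = 0)
d(o, j) = j + o (d(o, j) = (o + j) + 0² = (j + o) + 0 = j + o)
1336 - d(-1, x(-3, -5)) = 1336 - (-5 - 1) = 1336 - 1*(-6) = 1336 + 6 = 1342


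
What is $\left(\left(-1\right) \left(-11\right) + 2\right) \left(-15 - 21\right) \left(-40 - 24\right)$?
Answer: $29952$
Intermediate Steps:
$\left(\left(-1\right) \left(-11\right) + 2\right) \left(-15 - 21\right) \left(-40 - 24\right) = \left(11 + 2\right) \left(\left(-36\right) \left(-64\right)\right) = 13 \cdot 2304 = 29952$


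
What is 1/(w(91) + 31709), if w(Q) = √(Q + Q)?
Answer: 31709/1005460499 - √182/1005460499 ≈ 3.1523e-5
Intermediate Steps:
w(Q) = √2*√Q (w(Q) = √(2*Q) = √2*√Q)
1/(w(91) + 31709) = 1/(√2*√91 + 31709) = 1/(√182 + 31709) = 1/(31709 + √182)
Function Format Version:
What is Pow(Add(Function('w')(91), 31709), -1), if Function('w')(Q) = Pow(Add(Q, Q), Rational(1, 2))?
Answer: Add(Rational(31709, 1005460499), Mul(Rational(-1, 1005460499), Pow(182, Rational(1, 2)))) ≈ 3.1523e-5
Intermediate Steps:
Function('w')(Q) = Mul(Pow(2, Rational(1, 2)), Pow(Q, Rational(1, 2))) (Function('w')(Q) = Pow(Mul(2, Q), Rational(1, 2)) = Mul(Pow(2, Rational(1, 2)), Pow(Q, Rational(1, 2))))
Pow(Add(Function('w')(91), 31709), -1) = Pow(Add(Mul(Pow(2, Rational(1, 2)), Pow(91, Rational(1, 2))), 31709), -1) = Pow(Add(Pow(182, Rational(1, 2)), 31709), -1) = Pow(Add(31709, Pow(182, Rational(1, 2))), -1)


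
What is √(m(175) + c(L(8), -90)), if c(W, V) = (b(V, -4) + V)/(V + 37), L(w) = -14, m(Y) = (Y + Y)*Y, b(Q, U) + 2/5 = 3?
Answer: √4301397055/265 ≈ 247.49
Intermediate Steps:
b(Q, U) = 13/5 (b(Q, U) = -⅖ + 3 = 13/5)
m(Y) = 2*Y² (m(Y) = (2*Y)*Y = 2*Y²)
c(W, V) = (13/5 + V)/(37 + V) (c(W, V) = (13/5 + V)/(V + 37) = (13/5 + V)/(37 + V))
√(m(175) + c(L(8), -90)) = √(2*175² + (13/5 - 90)/(37 - 90)) = √(2*30625 - 437/5/(-53)) = √(61250 - 1/53*(-437/5)) = √(61250 + 437/265) = √(16231687/265) = √4301397055/265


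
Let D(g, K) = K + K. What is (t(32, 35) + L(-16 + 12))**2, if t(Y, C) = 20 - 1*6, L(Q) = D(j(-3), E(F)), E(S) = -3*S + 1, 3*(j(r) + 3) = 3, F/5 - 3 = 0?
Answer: 5476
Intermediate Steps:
F = 15 (F = 15 + 5*0 = 15 + 0 = 15)
j(r) = -2 (j(r) = -3 + (1/3)*3 = -3 + 1 = -2)
E(S) = 1 - 3*S
D(g, K) = 2*K
L(Q) = -88 (L(Q) = 2*(1 - 3*15) = 2*(1 - 45) = 2*(-44) = -88)
t(Y, C) = 14 (t(Y, C) = 20 - 6 = 14)
(t(32, 35) + L(-16 + 12))**2 = (14 - 88)**2 = (-74)**2 = 5476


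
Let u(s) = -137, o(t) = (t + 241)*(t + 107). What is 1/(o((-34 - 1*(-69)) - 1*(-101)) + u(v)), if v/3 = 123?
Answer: 1/91474 ≈ 1.0932e-5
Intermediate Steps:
o(t) = (107 + t)*(241 + t) (o(t) = (241 + t)*(107 + t) = (107 + t)*(241 + t))
v = 369 (v = 3*123 = 369)
1/(o((-34 - 1*(-69)) - 1*(-101)) + u(v)) = 1/((25787 + ((-34 - 1*(-69)) - 1*(-101))² + 348*((-34 - 1*(-69)) - 1*(-101))) - 137) = 1/((25787 + ((-34 + 69) + 101)² + 348*((-34 + 69) + 101)) - 137) = 1/((25787 + (35 + 101)² + 348*(35 + 101)) - 137) = 1/((25787 + 136² + 348*136) - 137) = 1/((25787 + 18496 + 47328) - 137) = 1/(91611 - 137) = 1/91474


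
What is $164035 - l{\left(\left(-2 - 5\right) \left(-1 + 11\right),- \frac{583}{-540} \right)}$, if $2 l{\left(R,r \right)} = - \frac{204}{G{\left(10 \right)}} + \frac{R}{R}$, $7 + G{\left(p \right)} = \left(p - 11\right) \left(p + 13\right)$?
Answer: $\frac{1640311}{10} \approx 1.6403 \cdot 10^{5}$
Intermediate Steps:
$G{\left(p \right)} = -7 + \left(-11 + p\right) \left(13 + p\right)$ ($G{\left(p \right)} = -7 + \left(p - 11\right) \left(p + 13\right) = -7 + \left(-11 + p\right) \left(13 + p\right)$)
$l{\left(R,r \right)} = \frac{39}{10}$ ($l{\left(R,r \right)} = \frac{- \frac{204}{-150 + 10^{2} + 2 \cdot 10} + \frac{R}{R}}{2} = \frac{- \frac{204}{-150 + 100 + 20} + 1}{2} = \frac{- \frac{204}{-30} + 1}{2} = \frac{\left(-204\right) \left(- \frac{1}{30}\right) + 1}{2} = \frac{\frac{34}{5} + 1}{2} = \frac{1}{2} \cdot \frac{39}{5} = \frac{39}{10}$)
$164035 - l{\left(\left(-2 - 5\right) \left(-1 + 11\right),- \frac{583}{-540} \right)} = 164035 - \frac{39}{10} = \frac{1640311}{10}$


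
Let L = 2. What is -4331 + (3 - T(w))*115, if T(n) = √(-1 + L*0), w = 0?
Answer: -3986 - 115*I ≈ -3986.0 - 115.0*I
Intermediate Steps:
T(n) = I (T(n) = √(-1 + 2*0) = √(-1 + 0) = √(-1) = I)
-4331 + (3 - T(w))*115 = -4331 + (3 - I)*115 = -4331 + (345 - 115*I) = -3986 - 115*I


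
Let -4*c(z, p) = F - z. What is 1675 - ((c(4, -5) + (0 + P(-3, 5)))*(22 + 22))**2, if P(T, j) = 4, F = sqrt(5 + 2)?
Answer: -47572 + 4840*sqrt(7) ≈ -34767.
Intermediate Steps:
F = sqrt(7) ≈ 2.6458
c(z, p) = -sqrt(7)/4 + z/4 (c(z, p) = -(sqrt(7) - z)/4 = -sqrt(7)/4 + z/4)
1675 - ((c(4, -5) + (0 + P(-3, 5)))*(22 + 22))**2 = 1675 - (((-sqrt(7)/4 + (1/4)*4) + (0 + 4))*(22 + 22))**2 = 1675 - (((-sqrt(7)/4 + 1) + 4)*44)**2 = 1675 - (((1 - sqrt(7)/4) + 4)*44)**2 = 1675 - ((5 - sqrt(7)/4)*44)**2 = 1675 - (220 - 11*sqrt(7))**2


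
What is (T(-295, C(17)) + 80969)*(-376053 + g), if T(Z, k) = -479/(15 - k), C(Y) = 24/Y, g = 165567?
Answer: -1311727422752/77 ≈ -1.7035e+10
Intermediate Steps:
(T(-295, C(17)) + 80969)*(-376053 + g) = (479/(-15 + 24/17) + 80969)*(-376053 + 165567) = (479/(-15 + 24*(1/17)) + 80969)*(-210486) = (479/(-15 + 24/17) + 80969)*(-210486) = (479/(-231/17) + 80969)*(-210486) = (479*(-17/231) + 80969)*(-210486) = (-8143/231 + 80969)*(-210486) = (18695696/231)*(-210486) = -1311727422752/77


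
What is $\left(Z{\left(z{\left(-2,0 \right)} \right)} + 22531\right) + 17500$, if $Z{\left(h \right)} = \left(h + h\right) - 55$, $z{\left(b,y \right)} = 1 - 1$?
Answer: $39976$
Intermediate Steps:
$z{\left(b,y \right)} = 0$
$Z{\left(h \right)} = -55 + 2 h$ ($Z{\left(h \right)} = 2 h - 55 = -55 + 2 h$)
$\left(Z{\left(z{\left(-2,0 \right)} \right)} + 22531\right) + 17500 = \left(\left(-55 + 2 \cdot 0\right) + 22531\right) + 17500 = \left(\left(-55 + 0\right) + 22531\right) + 17500 = \left(-55 + 22531\right) + 17500 = 22476 + 17500 = 39976$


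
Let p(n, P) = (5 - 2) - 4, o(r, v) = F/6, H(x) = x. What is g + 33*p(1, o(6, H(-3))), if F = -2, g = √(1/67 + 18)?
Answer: -33 + √80869/67 ≈ -28.756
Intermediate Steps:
g = √80869/67 (g = √(1/67 + 18) = √(1207/67) = √80869/67 ≈ 4.2444)
o(r, v) = -⅓ (o(r, v) = -2/6 = -2*⅙ = -⅓)
p(n, P) = -1 (p(n, P) = 3 - 4 = -1)
g + 33*p(1, o(6, H(-3))) = √80869/67 + 33*(-1) = √80869/67 - 33 = -33 + √80869/67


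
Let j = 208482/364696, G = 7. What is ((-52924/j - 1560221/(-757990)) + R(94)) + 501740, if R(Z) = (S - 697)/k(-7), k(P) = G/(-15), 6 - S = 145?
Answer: 227296748711842267/553095449130 ≈ 4.1095e+5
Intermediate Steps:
S = -139 (S = 6 - 1*145 = 6 - 145 = -139)
k(P) = -7/15 (k(P) = 7/(-15) = 7*(-1/15) = -7/15)
j = 104241/182348 (j = 208482*(1/364696) = 104241/182348 ≈ 0.57166)
R(Z) = 12540/7 (R(Z) = (-139 - 697)/(-7/15) = -836*(-15/7) = 12540/7)
((-52924/j - 1560221/(-757990)) + R(94)) + 501740 = ((-52924/104241/182348 - 1560221/(-757990)) + 12540/7) + 501740 = ((-52924*182348/104241 - 1560221*(-1/757990)) + 12540/7) + 501740 = ((-9650585552/104241 + 1560221/757990) + 12540/7) + 501740 = (-7314884703563219/79013635590 + 12540/7) + 501740 = -50213361934643933/553095449130 + 501740 = 227296748711842267/553095449130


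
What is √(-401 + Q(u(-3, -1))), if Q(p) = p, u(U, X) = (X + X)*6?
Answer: I*√413 ≈ 20.322*I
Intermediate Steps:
u(U, X) = 12*X (u(U, X) = (2*X)*6 = 12*X)
√(-401 + Q(u(-3, -1))) = √(-401 + 12*(-1)) = √(-401 - 12) = √(-413) = I*√413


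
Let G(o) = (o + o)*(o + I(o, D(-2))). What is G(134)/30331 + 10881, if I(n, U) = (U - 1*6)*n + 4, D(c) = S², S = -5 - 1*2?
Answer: 331612811/30331 ≈ 10933.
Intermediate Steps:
S = -7 (S = -5 - 2 = -7)
D(c) = 49 (D(c) = (-7)² = 49)
I(n, U) = 4 + n*(-6 + U) (I(n, U) = (U - 6)*n + 4 = (-6 + U)*n + 4 = n*(-6 + U) + 4 = 4 + n*(-6 + U))
G(o) = 2*o*(4 + 44*o) (G(o) = (o + o)*(o + (4 - 6*o + 49*o)) = (2*o)*(o + (4 + 43*o)) = (2*o)*(4 + 44*o) = 2*o*(4 + 44*o))
G(134)/30331 + 10881 = (8*134*(1 + 11*134))/30331 + 10881 = (8*134*(1 + 1474))*(1/30331) + 10881 = (8*134*1475)*(1/30331) + 10881 = 1581200*(1/30331) + 10881 = 1581200/30331 + 10881 = 331612811/30331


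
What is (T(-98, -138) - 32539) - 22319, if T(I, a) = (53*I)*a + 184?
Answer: 662098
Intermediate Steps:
T(I, a) = 184 + 53*I*a (T(I, a) = 53*I*a + 184 = 184 + 53*I*a)
(T(-98, -138) - 32539) - 22319 = ((184 + 53*(-98)*(-138)) - 32539) - 22319 = ((184 + 716772) - 32539) - 22319 = (716956 - 32539) - 22319 = 684417 - 22319 = 662098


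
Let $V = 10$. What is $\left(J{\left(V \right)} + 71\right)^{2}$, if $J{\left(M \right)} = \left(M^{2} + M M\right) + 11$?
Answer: $79524$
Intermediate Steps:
$J{\left(M \right)} = 11 + 2 M^{2}$ ($J{\left(M \right)} = \left(M^{2} + M^{2}\right) + 11 = 2 M^{2} + 11 = 11 + 2 M^{2}$)
$\left(J{\left(V \right)} + 71\right)^{2} = \left(\left(11 + 2 \cdot 10^{2}\right) + 71\right)^{2} = \left(\left(11 + 2 \cdot 100\right) + 71\right)^{2} = \left(\left(11 + 200\right) + 71\right)^{2} = \left(211 + 71\right)^{2} = 282^{2} = 79524$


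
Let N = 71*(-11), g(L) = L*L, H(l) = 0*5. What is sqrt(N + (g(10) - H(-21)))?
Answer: I*sqrt(681) ≈ 26.096*I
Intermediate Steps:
H(l) = 0
g(L) = L**2
N = -781
sqrt(N + (g(10) - H(-21))) = sqrt(-781 + (10**2 - 1*0)) = sqrt(-781 + (100 + 0)) = sqrt(-781 + 100) = sqrt(-681) = I*sqrt(681)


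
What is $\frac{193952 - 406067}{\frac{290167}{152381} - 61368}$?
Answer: $\frac{32322295815}{9351027041} \approx 3.4566$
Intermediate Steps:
$\frac{193952 - 406067}{\frac{290167}{152381} - 61368} = - \frac{212115}{290167 \cdot \frac{1}{152381} - 61368} = - \frac{212115}{\frac{290167}{152381} - 61368} = - \frac{212115}{- \frac{9351027041}{152381}} = \left(-212115\right) \left(- \frac{152381}{9351027041}\right) = \frac{32322295815}{9351027041}$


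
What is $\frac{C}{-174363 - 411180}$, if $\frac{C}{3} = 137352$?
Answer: $- \frac{137352}{195181} \approx -0.70372$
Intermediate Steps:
$C = 412056$ ($C = 3 \cdot 137352 = 412056$)
$\frac{C}{-174363 - 411180} = \frac{412056}{-174363 - 411180} = \frac{412056}{-585543} = 412056 \left(- \frac{1}{585543}\right) = - \frac{137352}{195181}$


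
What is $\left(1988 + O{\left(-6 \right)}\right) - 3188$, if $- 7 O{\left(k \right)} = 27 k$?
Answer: $- \frac{8238}{7} \approx -1176.9$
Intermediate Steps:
$O{\left(k \right)} = - \frac{27 k}{7}$
$\left(1988 + O{\left(-6 \right)}\right) - 3188 = \left(1988 - - \frac{162}{7}\right) - 3188 = \left(1988 + \frac{162}{7}\right) - 3188 = \frac{14078}{7} - 3188 = - \frac{8238}{7}$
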